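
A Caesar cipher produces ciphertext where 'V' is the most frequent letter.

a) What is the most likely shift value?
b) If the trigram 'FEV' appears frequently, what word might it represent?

Step 1: In English, 'E' is the most frequent letter (12.7%).
Step 2: The most frequent ciphertext letter is 'V' (position 21).
Step 3: Shift = (21 - 4) mod 26 = 17.
Step 4: Decrypt 'FEV' by shifting back 17:
  F -> O
  E -> N
  V -> E
Step 5: 'FEV' decrypts to 'ONE'.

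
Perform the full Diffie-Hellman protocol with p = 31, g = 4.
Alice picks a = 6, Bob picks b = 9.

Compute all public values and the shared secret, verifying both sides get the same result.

Step 1: A = g^a mod p = 4^6 mod 31 = 4.
Step 2: B = g^b mod p = 4^9 mod 31 = 8.
Step 3: Alice computes s = B^a mod p = 8^6 mod 31 = 8.
Step 4: Bob computes s = A^b mod p = 4^9 mod 31 = 8.
Both sides agree: shared secret = 8.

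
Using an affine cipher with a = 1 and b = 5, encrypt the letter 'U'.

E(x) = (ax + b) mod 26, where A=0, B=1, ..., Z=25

Step 1: Convert 'U' to number: x = 20.
Step 2: E(20) = (1 * 20 + 5) mod 26 = 25 mod 26 = 25.
Step 3: Convert 25 back to letter: Z.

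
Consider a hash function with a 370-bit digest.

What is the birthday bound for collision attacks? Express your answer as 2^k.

Step 1: The birthday paradox gives collision probability ~50% after sqrt(2^n) = 2^(n/2) hashes.
Step 2: For 370-bit output: 2^(370/2) = 2^185.
Step 3: Approximately 2^185 hash computations needed.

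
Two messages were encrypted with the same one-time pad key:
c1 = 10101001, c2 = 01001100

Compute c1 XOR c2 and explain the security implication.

Step 1: c1 XOR c2 = (m1 XOR k) XOR (m2 XOR k).
Step 2: By XOR associativity/commutativity: = m1 XOR m2 XOR k XOR k = m1 XOR m2.
Step 3: 10101001 XOR 01001100 = 11100101 = 229.
Step 4: The key cancels out! An attacker learns m1 XOR m2 = 229, revealing the relationship between plaintexts.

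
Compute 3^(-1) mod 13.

Step 1: We need x such that 3 * x = 1 (mod 13).
Step 2: Using the extended Euclidean algorithm or trial:
  3 * 9 = 27 = 2 * 13 + 1.
Step 3: Since 27 mod 13 = 1, the inverse is x = 9.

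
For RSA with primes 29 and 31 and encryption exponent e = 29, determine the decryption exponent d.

Step 1: n = 29 * 31 = 899.
Step 2: phi(n) = 28 * 30 = 840.
Step 3: Find d such that 29 * d = 1 (mod 840).
Step 4: d = 29^(-1) mod 840 = 29.
Verification: 29 * 29 = 841 = 1 * 840 + 1.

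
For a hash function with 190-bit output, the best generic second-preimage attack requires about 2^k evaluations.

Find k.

Step 1: The hash has a 190-bit output.
Step 2: Second-preimage resistance means: given a specific input x, it should be infeasible to find a different y with h(y) = h(x).
With a 190-bit output, a generic search for a second preimage costs about 2^190 evaluations (each trial matches the fixed target with probability 2^-190).
Step 3: Security level = 190 bits.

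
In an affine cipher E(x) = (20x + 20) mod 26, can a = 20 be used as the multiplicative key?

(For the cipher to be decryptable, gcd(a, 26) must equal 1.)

Step 1: Compute gcd(20, 26).
Step 2: gcd(20, 26) = 2.
Since gcd = 2 != 1, 20 shares a common factor with 26, so it cannot be used.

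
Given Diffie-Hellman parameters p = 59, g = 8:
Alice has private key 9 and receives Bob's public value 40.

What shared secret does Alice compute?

Step 1: s = B^a mod p = 40^9 mod 59.
  40^1 mod 59 = 40
  40^2 mod 59 = (40 * 40) mod 59 = 7
  40^3 mod 59 = (7 * 40) mod 59 = 44
  40^4 mod 59 = (44 * 40) mod 59 = 49
  40^5 mod 59 = (49 * 40) mod 59 = 13
  40^6 mod 59 = (13 * 40) mod 59 = 48
  40^7 mod 59 = (48 * 40) mod 59 = 32
  40^8 mod 59 = (32 * 40) mod 59 = 41
  40^9 mod 59 = (41 * 40) mod 59 = 47
Result: shared secret = 47.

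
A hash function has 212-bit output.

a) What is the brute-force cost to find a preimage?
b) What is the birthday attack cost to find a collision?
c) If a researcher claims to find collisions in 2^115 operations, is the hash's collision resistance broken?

Step 1: Preimage resistance requires brute-force of 2^212 operations.
Step 2: Collision resistance (birthday bound) = 2^(212/2) = 2^106.
Step 3: The claimed attack costs 2^115 operations.
Step 4: Since 2^115 >= 2^106, the claimed attack is no faster than the generic birthday attack, so this does not break collision resistance.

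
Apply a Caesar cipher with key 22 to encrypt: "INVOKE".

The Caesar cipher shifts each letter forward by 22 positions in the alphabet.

Step 1: For each letter, shift forward by 22 positions (mod 26).
  I (position 8) -> position (8+22) mod 26 = 4 -> E
  N (position 13) -> position (13+22) mod 26 = 9 -> J
  V (position 21) -> position (21+22) mod 26 = 17 -> R
  O (position 14) -> position (14+22) mod 26 = 10 -> K
  K (position 10) -> position (10+22) mod 26 = 6 -> G
  E (position 4) -> position (4+22) mod 26 = 0 -> A
Result: EJRKGA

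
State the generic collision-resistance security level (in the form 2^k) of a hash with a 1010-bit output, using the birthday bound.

Step 1: The birthday paradox gives collision probability ~50% after sqrt(2^n) = 2^(n/2) hashes.
Step 2: For 1010-bit output: 2^(1010/2) = 2^505.
Step 3: Approximately 2^505 hash computations needed.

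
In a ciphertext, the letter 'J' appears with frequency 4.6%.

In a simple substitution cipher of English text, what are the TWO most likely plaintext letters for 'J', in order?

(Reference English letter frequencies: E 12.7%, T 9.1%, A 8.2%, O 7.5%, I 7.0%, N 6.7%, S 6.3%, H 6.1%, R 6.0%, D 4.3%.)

Step 1: Observed frequency of 'J' is 4.6%.
Step 2: Compute distances to each reference frequency and sort:
  D (4.3%): difference = 0.3% <-- BEST
  R (6.0%): difference = 1.4% <-- RUNNER-UP
  H (6.1%): difference = 1.5%
  S (6.3%): difference = 1.7%
  N (6.7%): difference = 2.1%
Step 3: Most likely is 'D' (4.3%, diff 0.3%); second most likely is 'R' (6.0%, diff 1.4%).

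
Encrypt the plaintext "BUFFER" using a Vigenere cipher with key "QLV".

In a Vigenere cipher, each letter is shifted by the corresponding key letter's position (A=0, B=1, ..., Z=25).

Step 1: Repeat key to match plaintext length:
  Plaintext: BUFFER
  Key:       QLVQLV
Step 2: Encrypt each letter:
  B(1) + Q(16) = (1+16) mod 26 = 17 = R
  U(20) + L(11) = (20+11) mod 26 = 5 = F
  F(5) + V(21) = (5+21) mod 26 = 0 = A
  F(5) + Q(16) = (5+16) mod 26 = 21 = V
  E(4) + L(11) = (4+11) mod 26 = 15 = P
  R(17) + V(21) = (17+21) mod 26 = 12 = M
Ciphertext: RFAVPM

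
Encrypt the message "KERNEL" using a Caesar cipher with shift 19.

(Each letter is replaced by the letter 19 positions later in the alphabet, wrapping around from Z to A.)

Step 1: For each letter, shift forward by 19 positions (mod 26).
  K (position 10) -> position (10+19) mod 26 = 3 -> D
  E (position 4) -> position (4+19) mod 26 = 23 -> X
  R (position 17) -> position (17+19) mod 26 = 10 -> K
  N (position 13) -> position (13+19) mod 26 = 6 -> G
  E (position 4) -> position (4+19) mod 26 = 23 -> X
  L (position 11) -> position (11+19) mod 26 = 4 -> E
Result: DXKGXE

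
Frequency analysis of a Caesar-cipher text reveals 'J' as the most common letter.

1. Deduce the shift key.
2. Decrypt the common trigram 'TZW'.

Step 1: In English, 'E' is the most frequent letter (12.7%).
Step 2: The most frequent ciphertext letter is 'J' (position 9).
Step 3: Shift = (9 - 4) mod 26 = 5.
Step 4: Decrypt 'TZW' by shifting back 5:
  T -> O
  Z -> U
  W -> R
Step 5: 'TZW' decrypts to 'OUR'.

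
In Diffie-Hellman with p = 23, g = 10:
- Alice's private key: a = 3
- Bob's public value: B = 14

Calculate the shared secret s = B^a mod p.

Step 1: s = B^a mod p = 14^3 mod 23.
  14^1 mod 23 = 14
  14^2 mod 23 = (14 * 14) mod 23 = 12
  14^3 mod 23 = (12 * 14) mod 23 = 7
Result: shared secret = 7.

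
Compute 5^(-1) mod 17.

Step 1: We need x such that 5 * x = 1 (mod 17).
Step 2: Using the extended Euclidean algorithm or trial:
  5 * 7 = 35 = 2 * 17 + 1.
Step 3: Since 35 mod 17 = 1, the inverse is x = 7.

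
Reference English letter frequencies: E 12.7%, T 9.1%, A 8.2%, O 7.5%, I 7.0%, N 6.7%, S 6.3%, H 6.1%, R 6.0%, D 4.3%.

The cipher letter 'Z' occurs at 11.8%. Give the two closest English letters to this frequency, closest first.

Step 1: Observed frequency of 'Z' is 11.8%.
Step 2: Compute distances to each reference frequency and sort:
  E (12.7%): difference = 0.9% <-- BEST
  T (9.1%): difference = 2.7% <-- RUNNER-UP
  A (8.2%): difference = 3.6%
  O (7.5%): difference = 4.3%
  I (7.0%): difference = 4.8%
Step 3: Most likely is 'E' (12.7%, diff 0.9%); second most likely is 'T' (9.1%, diff 2.7%).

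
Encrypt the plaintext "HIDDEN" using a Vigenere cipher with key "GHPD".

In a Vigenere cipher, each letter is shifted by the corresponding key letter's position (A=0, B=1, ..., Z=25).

Step 1: Repeat key to match plaintext length:
  Plaintext: HIDDEN
  Key:       GHPDGH
Step 2: Encrypt each letter:
  H(7) + G(6) = (7+6) mod 26 = 13 = N
  I(8) + H(7) = (8+7) mod 26 = 15 = P
  D(3) + P(15) = (3+15) mod 26 = 18 = S
  D(3) + D(3) = (3+3) mod 26 = 6 = G
  E(4) + G(6) = (4+6) mod 26 = 10 = K
  N(13) + H(7) = (13+7) mod 26 = 20 = U
Ciphertext: NPSGKU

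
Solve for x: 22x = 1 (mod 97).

Step 1: We need x such that 22 * x = 1 (mod 97).
Step 2: Using the extended Euclidean algorithm or trial:
  22 * 75 = 1650 = 17 * 97 + 1.
Step 3: Since 1650 mod 97 = 1, the inverse is x = 75.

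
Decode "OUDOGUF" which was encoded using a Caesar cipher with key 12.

Step 1: Reverse the shift by subtracting 12 from each letter position.
  O (position 14) -> position (14-12) mod 26 = 2 -> C
  U (position 20) -> position (20-12) mod 26 = 8 -> I
  D (position 3) -> position (3-12) mod 26 = 17 -> R
  O (position 14) -> position (14-12) mod 26 = 2 -> C
  G (position 6) -> position (6-12) mod 26 = 20 -> U
  U (position 20) -> position (20-12) mod 26 = 8 -> I
  F (position 5) -> position (5-12) mod 26 = 19 -> T
Decrypted message: CIRCUIT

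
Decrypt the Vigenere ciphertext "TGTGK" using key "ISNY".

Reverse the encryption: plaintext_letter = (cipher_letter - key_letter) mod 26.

Step 1: Extend key: ISNYI
Step 2: Decrypt each letter (c - k) mod 26:
  T(19) - I(8) = (19-8) mod 26 = 11 = L
  G(6) - S(18) = (6-18) mod 26 = 14 = O
  T(19) - N(13) = (19-13) mod 26 = 6 = G
  G(6) - Y(24) = (6-24) mod 26 = 8 = I
  K(10) - I(8) = (10-8) mod 26 = 2 = C
Plaintext: LOGIC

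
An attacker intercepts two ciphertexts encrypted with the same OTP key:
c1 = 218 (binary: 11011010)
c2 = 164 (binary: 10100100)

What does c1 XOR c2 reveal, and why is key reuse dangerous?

Step 1: c1 XOR c2 = (m1 XOR k) XOR (m2 XOR k).
Step 2: By XOR associativity/commutativity: = m1 XOR m2 XOR k XOR k = m1 XOR m2.
Step 3: 11011010 XOR 10100100 = 01111110 = 126.
Step 4: The key cancels out! An attacker learns m1 XOR m2 = 126, revealing the relationship between plaintexts.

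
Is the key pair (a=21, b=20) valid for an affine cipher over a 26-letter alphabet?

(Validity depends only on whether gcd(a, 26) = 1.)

Step 1: Compute gcd(21, 26).
Step 2: gcd(21, 26) = 1.
Since gcd = 1, 21 is coprime with 26, so it is a valid key.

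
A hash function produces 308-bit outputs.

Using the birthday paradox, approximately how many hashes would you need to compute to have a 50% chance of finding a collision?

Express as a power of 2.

Step 1: The birthday paradox gives collision probability ~50% after sqrt(2^n) = 2^(n/2) hashes.
Step 2: For 308-bit output: 2^(308/2) = 2^154.
Step 3: Approximately 2^154 hash computations needed.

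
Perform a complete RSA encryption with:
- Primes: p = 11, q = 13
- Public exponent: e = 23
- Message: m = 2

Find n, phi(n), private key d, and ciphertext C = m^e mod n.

Step 1: n = 11 * 13 = 143.
Step 2: phi(n) = (11-1)(13-1) = 10 * 12 = 120.
Step 3: Find d = 23^(-1) mod 120 = 47.
  Verify: 23 * 47 = 1081 = 1 (mod 120).
Step 4: C = 2^23 mod 143 = 85.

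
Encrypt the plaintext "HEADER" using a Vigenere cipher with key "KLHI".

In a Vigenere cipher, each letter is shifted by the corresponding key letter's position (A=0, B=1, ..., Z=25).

Step 1: Repeat key to match plaintext length:
  Plaintext: HEADER
  Key:       KLHIKL
Step 2: Encrypt each letter:
  H(7) + K(10) = (7+10) mod 26 = 17 = R
  E(4) + L(11) = (4+11) mod 26 = 15 = P
  A(0) + H(7) = (0+7) mod 26 = 7 = H
  D(3) + I(8) = (3+8) mod 26 = 11 = L
  E(4) + K(10) = (4+10) mod 26 = 14 = O
  R(17) + L(11) = (17+11) mod 26 = 2 = C
Ciphertext: RPHLOC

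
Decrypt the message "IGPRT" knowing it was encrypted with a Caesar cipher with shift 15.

Step 1: Reverse the shift by subtracting 15 from each letter position.
  I (position 8) -> position (8-15) mod 26 = 19 -> T
  G (position 6) -> position (6-15) mod 26 = 17 -> R
  P (position 15) -> position (15-15) mod 26 = 0 -> A
  R (position 17) -> position (17-15) mod 26 = 2 -> C
  T (position 19) -> position (19-15) mod 26 = 4 -> E
Decrypted message: TRACE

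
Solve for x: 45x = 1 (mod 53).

Step 1: We need x such that 45 * x = 1 (mod 53).
Step 2: Using the extended Euclidean algorithm or trial:
  45 * 33 = 1485 = 28 * 53 + 1.
Step 3: Since 1485 mod 53 = 1, the inverse is x = 33.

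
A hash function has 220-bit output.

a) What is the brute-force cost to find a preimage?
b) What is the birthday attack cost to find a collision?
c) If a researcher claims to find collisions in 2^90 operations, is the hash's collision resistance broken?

Step 1: Preimage resistance requires brute-force of 2^220 operations.
Step 2: Collision resistance (birthday bound) = 2^(220/2) = 2^110.
Step 3: The claimed attack costs 2^90 operations.
Step 4: Since 2^90 < 2^110, the claimed attack beats the generic birthday bound, so collision resistance is broken.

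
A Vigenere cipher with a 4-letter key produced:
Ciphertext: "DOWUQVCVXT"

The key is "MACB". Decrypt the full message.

Step 1: Key 'MACB' has length 4. Extended key: MACBMACBMA
Step 2: Decrypt each position:
  D(3) - M(12) = 17 = R
  O(14) - A(0) = 14 = O
  W(22) - C(2) = 20 = U
  U(20) - B(1) = 19 = T
  Q(16) - M(12) = 4 = E
  V(21) - A(0) = 21 = V
  C(2) - C(2) = 0 = A
  V(21) - B(1) = 20 = U
  X(23) - M(12) = 11 = L
  T(19) - A(0) = 19 = T
Plaintext: ROUTEVAULT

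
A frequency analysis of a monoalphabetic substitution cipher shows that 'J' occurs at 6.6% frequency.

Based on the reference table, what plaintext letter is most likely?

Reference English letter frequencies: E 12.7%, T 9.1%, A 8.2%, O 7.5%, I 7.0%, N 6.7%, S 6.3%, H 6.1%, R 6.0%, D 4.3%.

Step 1: The observed frequency is 6.6%.
Step 2: Compare with English frequencies:
  E: 12.7% (difference: 6.1%)
  T: 9.1% (difference: 2.5%)
  A: 8.2% (difference: 1.6%)
  O: 7.5% (difference: 0.9%)
  I: 7.0% (difference: 0.4%)
  N: 6.7% (difference: 0.1%) <-- closest
  S: 6.3% (difference: 0.3%)
  H: 6.1% (difference: 0.5%)
  R: 6.0% (difference: 0.6%)
  D: 4.3% (difference: 2.3%)
Step 3: 'J' most likely represents 'N' (frequency 6.7%).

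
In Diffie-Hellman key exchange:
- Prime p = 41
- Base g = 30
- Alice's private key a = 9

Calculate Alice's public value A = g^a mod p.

Step 1: A = g^a mod p = 30^9 mod 41.
  30^1 mod 41 = 30
  30^2 mod 41 = (30 * 30) mod 41 = 39
  30^3 mod 41 = (39 * 30) mod 41 = 22
  30^4 mod 41 = (22 * 30) mod 41 = 4
  30^5 mod 41 = (4 * 30) mod 41 = 38
  30^6 mod 41 = (38 * 30) mod 41 = 33
  30^7 mod 41 = (33 * 30) mod 41 = 6
  30^8 mod 41 = (6 * 30) mod 41 = 16
  30^9 mod 41 = (16 * 30) mod 41 = 29
Result: A = 29.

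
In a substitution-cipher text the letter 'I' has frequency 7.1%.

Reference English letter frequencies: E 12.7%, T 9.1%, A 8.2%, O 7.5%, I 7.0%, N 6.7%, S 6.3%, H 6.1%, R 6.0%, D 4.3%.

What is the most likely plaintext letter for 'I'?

Step 1: The observed frequency is 7.1%.
Step 2: Compare with English frequencies:
  E: 12.7% (difference: 5.6%)
  T: 9.1% (difference: 2.0%)
  A: 8.2% (difference: 1.1%)
  O: 7.5% (difference: 0.4%)
  I: 7.0% (difference: 0.1%) <-- closest
  N: 6.7% (difference: 0.4%)
  S: 6.3% (difference: 0.8%)
  H: 6.1% (difference: 1.0%)
  R: 6.0% (difference: 1.1%)
  D: 4.3% (difference: 2.8%)
Step 3: 'I' most likely represents 'I' (frequency 7.0%).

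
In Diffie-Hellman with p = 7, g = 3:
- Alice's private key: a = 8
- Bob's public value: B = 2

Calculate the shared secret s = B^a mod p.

Step 1: s = B^a mod p = 2^8 mod 7.
  2^1 mod 7 = 2
  2^2 mod 7 = (2 * 2) mod 7 = 4
  2^3 mod 7 = (4 * 2) mod 7 = 1
  2^4 mod 7 = (1 * 2) mod 7 = 2
  2^5 mod 7 = (2 * 2) mod 7 = 4
  2^6 mod 7 = (4 * 2) mod 7 = 1
  2^7 mod 7 = (1 * 2) mod 7 = 2
  2^8 mod 7 = (2 * 2) mod 7 = 4
Result: shared secret = 4.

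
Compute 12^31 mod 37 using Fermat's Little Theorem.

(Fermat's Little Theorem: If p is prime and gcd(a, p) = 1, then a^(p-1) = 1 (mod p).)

Step 1: Since 37 is prime, by Fermat's Little Theorem: 12^36 = 1 (mod 37).
Step 2: Reduce exponent: 31 mod 36 = 31.
Step 3: So 12^31 = 12^31 (mod 37).
Step 4: 12^31 mod 37 = 16.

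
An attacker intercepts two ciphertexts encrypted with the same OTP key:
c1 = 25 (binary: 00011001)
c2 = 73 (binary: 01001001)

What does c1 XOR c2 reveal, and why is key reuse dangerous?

Step 1: c1 XOR c2 = (m1 XOR k) XOR (m2 XOR k).
Step 2: By XOR associativity/commutativity: = m1 XOR m2 XOR k XOR k = m1 XOR m2.
Step 3: 00011001 XOR 01001001 = 01010000 = 80.
Step 4: The key cancels out! An attacker learns m1 XOR m2 = 80, revealing the relationship between plaintexts.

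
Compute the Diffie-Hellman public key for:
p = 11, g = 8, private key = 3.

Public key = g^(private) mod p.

Step 1: A = g^a mod p = 8^3 mod 11.
  8^1 mod 11 = 8
  8^2 mod 11 = (8 * 8) mod 11 = 9
  8^3 mod 11 = (9 * 8) mod 11 = 6
Result: A = 6.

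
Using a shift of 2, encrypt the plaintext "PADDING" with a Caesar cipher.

Step 1: For each letter, shift forward by 2 positions (mod 26).
  P (position 15) -> position (15+2) mod 26 = 17 -> R
  A (position 0) -> position (0+2) mod 26 = 2 -> C
  D (position 3) -> position (3+2) mod 26 = 5 -> F
  D (position 3) -> position (3+2) mod 26 = 5 -> F
  I (position 8) -> position (8+2) mod 26 = 10 -> K
  N (position 13) -> position (13+2) mod 26 = 15 -> P
  G (position 6) -> position (6+2) mod 26 = 8 -> I
Result: RCFFKPI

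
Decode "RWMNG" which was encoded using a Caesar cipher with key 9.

Step 1: Reverse the shift by subtracting 9 from each letter position.
  R (position 17) -> position (17-9) mod 26 = 8 -> I
  W (position 22) -> position (22-9) mod 26 = 13 -> N
  M (position 12) -> position (12-9) mod 26 = 3 -> D
  N (position 13) -> position (13-9) mod 26 = 4 -> E
  G (position 6) -> position (6-9) mod 26 = 23 -> X
Decrypted message: INDEX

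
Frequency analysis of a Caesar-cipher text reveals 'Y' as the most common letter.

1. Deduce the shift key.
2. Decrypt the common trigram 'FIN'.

Step 1: In English, 'E' is the most frequent letter (12.7%).
Step 2: The most frequent ciphertext letter is 'Y' (position 24).
Step 3: Shift = (24 - 4) mod 26 = 20.
Step 4: Decrypt 'FIN' by shifting back 20:
  F -> L
  I -> O
  N -> T
Step 5: 'FIN' decrypts to 'LOT'.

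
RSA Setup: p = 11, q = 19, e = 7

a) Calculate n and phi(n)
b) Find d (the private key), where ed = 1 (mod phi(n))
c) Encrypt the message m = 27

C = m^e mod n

Step 1: n = 11 * 19 = 209.
Step 2: phi(n) = (11-1)(19-1) = 10 * 18 = 180.
Step 3: Find d = 7^(-1) mod 180 = 103.
  Verify: 7 * 103 = 721 = 1 (mod 180).
Step 4: C = 27^7 mod 209 = 179.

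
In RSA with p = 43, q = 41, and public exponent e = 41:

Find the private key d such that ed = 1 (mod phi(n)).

Step 1: n = 43 * 41 = 1763.
Step 2: phi(n) = 42 * 40 = 1680.
Step 3: Find d such that 41 * d = 1 (mod 1680).
Step 4: d = 41^(-1) mod 1680 = 41.
Verification: 41 * 41 = 1681 = 1 * 1680 + 1.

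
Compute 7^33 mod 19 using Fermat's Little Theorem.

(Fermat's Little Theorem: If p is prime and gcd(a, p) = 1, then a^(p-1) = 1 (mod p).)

Step 1: Since 19 is prime, by Fermat's Little Theorem: 7^18 = 1 (mod 19).
Step 2: Reduce exponent: 33 mod 18 = 15.
Step 3: So 7^33 = 7^15 (mod 19).
Step 4: 7^15 mod 19 = 1.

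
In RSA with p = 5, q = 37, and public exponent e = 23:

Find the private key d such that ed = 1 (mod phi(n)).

Step 1: n = 5 * 37 = 185.
Step 2: phi(n) = 4 * 36 = 144.
Step 3: Find d such that 23 * d = 1 (mod 144).
Step 4: d = 23^(-1) mod 144 = 119.
Verification: 23 * 119 = 2737 = 19 * 144 + 1.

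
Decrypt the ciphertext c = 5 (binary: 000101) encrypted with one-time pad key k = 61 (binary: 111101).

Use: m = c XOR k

Step 1: XOR ciphertext with key:
  Ciphertext: 000101
  Key:        111101
  XOR:        111000
Step 2: Plaintext = 111000 = 56 in decimal.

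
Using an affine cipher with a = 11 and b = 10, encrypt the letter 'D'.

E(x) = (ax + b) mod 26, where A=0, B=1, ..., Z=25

Step 1: Convert 'D' to number: x = 3.
Step 2: E(3) = (11 * 3 + 10) mod 26 = 43 mod 26 = 17.
Step 3: Convert 17 back to letter: R.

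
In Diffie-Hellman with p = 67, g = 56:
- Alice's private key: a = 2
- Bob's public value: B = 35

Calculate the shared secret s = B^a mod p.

Step 1: s = B^a mod p = 35^2 mod 67.
  35^1 mod 67 = 35
  35^2 mod 67 = (35 * 35) mod 67 = 19
Result: shared secret = 19.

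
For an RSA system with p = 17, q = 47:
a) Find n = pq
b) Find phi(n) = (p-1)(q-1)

Step 1: n = p * q = 17 * 47 = 799.
Step 2: phi(n) = (p-1)(q-1) = 16 * 46 = 736.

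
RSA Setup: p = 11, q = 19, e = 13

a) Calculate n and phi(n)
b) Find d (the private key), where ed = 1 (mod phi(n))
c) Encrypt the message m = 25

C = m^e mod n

Step 1: n = 11 * 19 = 209.
Step 2: phi(n) = (11-1)(19-1) = 10 * 18 = 180.
Step 3: Find d = 13^(-1) mod 180 = 97.
  Verify: 13 * 97 = 1261 = 1 (mod 180).
Step 4: C = 25^13 mod 209 = 137.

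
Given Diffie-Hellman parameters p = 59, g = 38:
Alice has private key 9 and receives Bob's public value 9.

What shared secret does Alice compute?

Step 1: s = B^a mod p = 9^9 mod 59.
  9^1 mod 59 = 9
  9^2 mod 59 = (9 * 9) mod 59 = 22
  9^3 mod 59 = (22 * 9) mod 59 = 21
  9^4 mod 59 = (21 * 9) mod 59 = 12
  9^5 mod 59 = (12 * 9) mod 59 = 49
  9^6 mod 59 = (49 * 9) mod 59 = 28
  9^7 mod 59 = (28 * 9) mod 59 = 16
  9^8 mod 59 = (16 * 9) mod 59 = 26
  9^9 mod 59 = (26 * 9) mod 59 = 57
Result: shared secret = 57.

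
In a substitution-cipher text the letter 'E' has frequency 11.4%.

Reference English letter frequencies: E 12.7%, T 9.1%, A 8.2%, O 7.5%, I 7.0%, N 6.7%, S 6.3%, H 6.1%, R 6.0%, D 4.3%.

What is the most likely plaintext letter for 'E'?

Step 1: The observed frequency is 11.4%.
Step 2: Compare with English frequencies:
  E: 12.7% (difference: 1.3%) <-- closest
  T: 9.1% (difference: 2.3%)
  A: 8.2% (difference: 3.2%)
  O: 7.5% (difference: 3.9%)
  I: 7.0% (difference: 4.4%)
  N: 6.7% (difference: 4.7%)
  S: 6.3% (difference: 5.1%)
  H: 6.1% (difference: 5.3%)
  R: 6.0% (difference: 5.4%)
  D: 4.3% (difference: 7.1%)
Step 3: 'E' most likely represents 'E' (frequency 12.7%).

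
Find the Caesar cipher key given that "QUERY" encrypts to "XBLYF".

Step 1: Compare first letters: Q (position 16) -> X (position 23).
Step 2: Shift = (23 - 16) mod 26 = 7.
The shift value is 7.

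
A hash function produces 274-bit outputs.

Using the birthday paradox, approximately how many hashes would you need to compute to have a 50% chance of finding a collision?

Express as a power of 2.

Step 1: The birthday paradox gives collision probability ~50% after sqrt(2^n) = 2^(n/2) hashes.
Step 2: For 274-bit output: 2^(274/2) = 2^137.
Step 3: Approximately 2^137 hash computations needed.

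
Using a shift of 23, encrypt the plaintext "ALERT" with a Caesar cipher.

Step 1: For each letter, shift forward by 23 positions (mod 26).
  A (position 0) -> position (0+23) mod 26 = 23 -> X
  L (position 11) -> position (11+23) mod 26 = 8 -> I
  E (position 4) -> position (4+23) mod 26 = 1 -> B
  R (position 17) -> position (17+23) mod 26 = 14 -> O
  T (position 19) -> position (19+23) mod 26 = 16 -> Q
Result: XIBOQ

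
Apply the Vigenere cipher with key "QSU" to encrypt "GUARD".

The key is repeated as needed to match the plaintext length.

Step 1: Repeat key to match plaintext length:
  Plaintext: GUARD
  Key:       QSUQS
Step 2: Encrypt each letter:
  G(6) + Q(16) = (6+16) mod 26 = 22 = W
  U(20) + S(18) = (20+18) mod 26 = 12 = M
  A(0) + U(20) = (0+20) mod 26 = 20 = U
  R(17) + Q(16) = (17+16) mod 26 = 7 = H
  D(3) + S(18) = (3+18) mod 26 = 21 = V
Ciphertext: WMUHV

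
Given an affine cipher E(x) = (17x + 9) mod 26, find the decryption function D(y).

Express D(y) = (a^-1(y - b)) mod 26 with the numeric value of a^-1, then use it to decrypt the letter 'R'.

Step 1: Find a^-1, the modular inverse of 17 mod 26.
Step 2: We need 17 * a^-1 = 1 (mod 26).
Step 3: 17 * 23 = 391 = 15 * 26 + 1, so a^-1 = 23.
Step 4: D(y) = 23(y - 9) mod 26.
Step 5: Apply to 'R' (y = 17): D(17) = 23 * (17 - 9) mod 26 = 23 * 8 mod 26 = 2 -> 'C'.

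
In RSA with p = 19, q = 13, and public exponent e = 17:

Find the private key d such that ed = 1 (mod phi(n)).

Step 1: n = 19 * 13 = 247.
Step 2: phi(n) = 18 * 12 = 216.
Step 3: Find d such that 17 * d = 1 (mod 216).
Step 4: d = 17^(-1) mod 216 = 89.
Verification: 17 * 89 = 1513 = 7 * 216 + 1.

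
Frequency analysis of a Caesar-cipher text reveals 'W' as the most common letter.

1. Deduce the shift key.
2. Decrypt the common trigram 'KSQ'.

Step 1: In English, 'E' is the most frequent letter (12.7%).
Step 2: The most frequent ciphertext letter is 'W' (position 22).
Step 3: Shift = (22 - 4) mod 26 = 18.
Step 4: Decrypt 'KSQ' by shifting back 18:
  K -> S
  S -> A
  Q -> Y
Step 5: 'KSQ' decrypts to 'SAY'.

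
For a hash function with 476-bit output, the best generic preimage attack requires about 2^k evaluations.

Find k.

Step 1: The hash has a 476-bit output.
Step 2: Preimage resistance means: given a digest h(x), it should be infeasible to find any input that hashes to it.
With a 476-bit output there are 2^476 possible digests, so a generic brute-force preimage search costs about 2^476 evaluations.
Step 3: Security level = 476 bits.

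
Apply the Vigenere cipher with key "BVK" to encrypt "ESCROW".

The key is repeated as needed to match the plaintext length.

Step 1: Repeat key to match plaintext length:
  Plaintext: ESCROW
  Key:       BVKBVK
Step 2: Encrypt each letter:
  E(4) + B(1) = (4+1) mod 26 = 5 = F
  S(18) + V(21) = (18+21) mod 26 = 13 = N
  C(2) + K(10) = (2+10) mod 26 = 12 = M
  R(17) + B(1) = (17+1) mod 26 = 18 = S
  O(14) + V(21) = (14+21) mod 26 = 9 = J
  W(22) + K(10) = (22+10) mod 26 = 6 = G
Ciphertext: FNMSJG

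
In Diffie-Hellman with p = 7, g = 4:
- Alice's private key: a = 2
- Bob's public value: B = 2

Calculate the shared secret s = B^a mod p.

Step 1: s = B^a mod p = 2^2 mod 7.
  2^1 mod 7 = 2
  2^2 mod 7 = (2 * 2) mod 7 = 4
Result: shared secret = 4.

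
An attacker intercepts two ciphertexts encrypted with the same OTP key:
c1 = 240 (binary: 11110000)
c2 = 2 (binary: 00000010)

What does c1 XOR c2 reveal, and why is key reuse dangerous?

Step 1: c1 XOR c2 = (m1 XOR k) XOR (m2 XOR k).
Step 2: By XOR associativity/commutativity: = m1 XOR m2 XOR k XOR k = m1 XOR m2.
Step 3: 11110000 XOR 00000010 = 11110010 = 242.
Step 4: The key cancels out! An attacker learns m1 XOR m2 = 242, revealing the relationship between plaintexts.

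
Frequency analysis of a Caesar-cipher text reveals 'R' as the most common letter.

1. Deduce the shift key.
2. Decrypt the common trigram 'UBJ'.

Step 1: In English, 'E' is the most frequent letter (12.7%).
Step 2: The most frequent ciphertext letter is 'R' (position 17).
Step 3: Shift = (17 - 4) mod 26 = 13.
Step 4: Decrypt 'UBJ' by shifting back 13:
  U -> H
  B -> O
  J -> W
Step 5: 'UBJ' decrypts to 'HOW'.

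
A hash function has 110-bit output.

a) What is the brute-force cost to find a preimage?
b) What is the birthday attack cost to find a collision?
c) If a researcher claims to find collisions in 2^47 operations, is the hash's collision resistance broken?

Step 1: Preimage resistance requires brute-force of 2^110 operations.
Step 2: Collision resistance (birthday bound) = 2^(110/2) = 2^55.
Step 3: The claimed attack costs 2^47 operations.
Step 4: Since 2^47 < 2^55, the claimed attack beats the generic birthday bound, so collision resistance is broken.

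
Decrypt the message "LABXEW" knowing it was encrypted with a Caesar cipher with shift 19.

Step 1: Reverse the shift by subtracting 19 from each letter position.
  L (position 11) -> position (11-19) mod 26 = 18 -> S
  A (position 0) -> position (0-19) mod 26 = 7 -> H
  B (position 1) -> position (1-19) mod 26 = 8 -> I
  X (position 23) -> position (23-19) mod 26 = 4 -> E
  E (position 4) -> position (4-19) mod 26 = 11 -> L
  W (position 22) -> position (22-19) mod 26 = 3 -> D
Decrypted message: SHIELD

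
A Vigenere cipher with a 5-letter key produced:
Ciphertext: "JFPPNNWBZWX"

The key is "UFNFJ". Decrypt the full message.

Step 1: Key 'UFNFJ' has length 5. Extended key: UFNFJUFNFJU
Step 2: Decrypt each position:
  J(9) - U(20) = 15 = P
  F(5) - F(5) = 0 = A
  P(15) - N(13) = 2 = C
  P(15) - F(5) = 10 = K
  N(13) - J(9) = 4 = E
  N(13) - U(20) = 19 = T
  W(22) - F(5) = 17 = R
  B(1) - N(13) = 14 = O
  Z(25) - F(5) = 20 = U
  W(22) - J(9) = 13 = N
  X(23) - U(20) = 3 = D
Plaintext: PACKETROUND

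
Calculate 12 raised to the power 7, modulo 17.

Step 1: Compute 12^7 mod 17 step by step, reducing modulo 17 at each step.
  12^1 mod 17 = 12
  12^2 mod 17 = (12 * 12) mod 17 = 8
  12^3 mod 17 = (8 * 12) mod 17 = 11
  12^4 mod 17 = (11 * 12) mod 17 = 13
  12^5 mod 17 = (13 * 12) mod 17 = 3
  12^6 mod 17 = (3 * 12) mod 17 = 2
  12^7 mod 17 = (2 * 12) mod 17 = 7
Step 2: Result = 7.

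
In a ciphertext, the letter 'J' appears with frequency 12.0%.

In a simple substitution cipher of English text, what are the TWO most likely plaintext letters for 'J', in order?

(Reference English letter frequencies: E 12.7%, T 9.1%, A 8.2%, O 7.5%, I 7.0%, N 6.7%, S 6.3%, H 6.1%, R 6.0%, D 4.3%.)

Step 1: Observed frequency of 'J' is 12.0%.
Step 2: Compute distances to each reference frequency and sort:
  E (12.7%): difference = 0.7% <-- BEST
  T (9.1%): difference = 2.9% <-- RUNNER-UP
  A (8.2%): difference = 3.8%
  O (7.5%): difference = 4.5%
  I (7.0%): difference = 5.0%
Step 3: Most likely is 'E' (12.7%, diff 0.7%); second most likely is 'T' (9.1%, diff 2.9%).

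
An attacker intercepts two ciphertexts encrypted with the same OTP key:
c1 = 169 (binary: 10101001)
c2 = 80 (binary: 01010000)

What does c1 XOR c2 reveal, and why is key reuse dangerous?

Step 1: c1 XOR c2 = (m1 XOR k) XOR (m2 XOR k).
Step 2: By XOR associativity/commutativity: = m1 XOR m2 XOR k XOR k = m1 XOR m2.
Step 3: 10101001 XOR 01010000 = 11111001 = 249.
Step 4: The key cancels out! An attacker learns m1 XOR m2 = 249, revealing the relationship between plaintexts.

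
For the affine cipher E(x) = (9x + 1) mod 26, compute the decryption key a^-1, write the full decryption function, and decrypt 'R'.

Step 1: Find a^-1, the modular inverse of 9 mod 26.
Step 2: We need 9 * a^-1 = 1 (mod 26).
Step 3: 9 * 3 = 27 = 1 * 26 + 1, so a^-1 = 3.
Step 4: D(y) = 3(y - 1) mod 26.
Step 5: Apply to 'R' (y = 17): D(17) = 3 * (17 - 1) mod 26 = 3 * 16 mod 26 = 22 -> 'W'.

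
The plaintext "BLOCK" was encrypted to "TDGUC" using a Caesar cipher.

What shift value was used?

Step 1: Compare first letters: B (position 1) -> T (position 19).
Step 2: Shift = (19 - 1) mod 26 = 18.
The shift value is 18.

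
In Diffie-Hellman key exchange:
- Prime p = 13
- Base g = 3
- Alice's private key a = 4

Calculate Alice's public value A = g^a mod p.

Step 1: A = g^a mod p = 3^4 mod 13.
  3^1 mod 13 = 3
  3^2 mod 13 = (3 * 3) mod 13 = 9
  3^3 mod 13 = (9 * 3) mod 13 = 1
  3^4 mod 13 = (1 * 3) mod 13 = 3
Result: A = 3.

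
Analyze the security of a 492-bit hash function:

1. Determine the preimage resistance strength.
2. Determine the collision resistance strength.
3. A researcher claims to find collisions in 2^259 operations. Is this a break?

Step 1: Preimage resistance requires brute-force of 2^492 operations.
Step 2: Collision resistance (birthday bound) = 2^(492/2) = 2^246.
Step 3: The claimed attack costs 2^259 operations.
Step 4: Since 2^259 >= 2^246, the claimed attack is no faster than the generic birthday attack, so this does not break collision resistance.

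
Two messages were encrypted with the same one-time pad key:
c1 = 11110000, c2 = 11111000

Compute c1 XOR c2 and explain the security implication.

Step 1: c1 XOR c2 = (m1 XOR k) XOR (m2 XOR k).
Step 2: By XOR associativity/commutativity: = m1 XOR m2 XOR k XOR k = m1 XOR m2.
Step 3: 11110000 XOR 11111000 = 00001000 = 8.
Step 4: The key cancels out! An attacker learns m1 XOR m2 = 8, revealing the relationship between plaintexts.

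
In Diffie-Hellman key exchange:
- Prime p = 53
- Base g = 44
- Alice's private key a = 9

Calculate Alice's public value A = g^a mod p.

Step 1: A = g^a mod p = 44^9 mod 53.
  44^1 mod 53 = 44
  44^2 mod 53 = (44 * 44) mod 53 = 28
  44^3 mod 53 = (28 * 44) mod 53 = 13
  44^4 mod 53 = (13 * 44) mod 53 = 42
  44^5 mod 53 = (42 * 44) mod 53 = 46
  44^6 mod 53 = (46 * 44) mod 53 = 10
  44^7 mod 53 = (10 * 44) mod 53 = 16
  44^8 mod 53 = (16 * 44) mod 53 = 15
  44^9 mod 53 = (15 * 44) mod 53 = 24
Result: A = 24.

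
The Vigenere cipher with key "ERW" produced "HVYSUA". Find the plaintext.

Step 1: Extend key: ERWERW
Step 2: Decrypt each letter (c - k) mod 26:
  H(7) - E(4) = (7-4) mod 26 = 3 = D
  V(21) - R(17) = (21-17) mod 26 = 4 = E
  Y(24) - W(22) = (24-22) mod 26 = 2 = C
  S(18) - E(4) = (18-4) mod 26 = 14 = O
  U(20) - R(17) = (20-17) mod 26 = 3 = D
  A(0) - W(22) = (0-22) mod 26 = 4 = E
Plaintext: DECODE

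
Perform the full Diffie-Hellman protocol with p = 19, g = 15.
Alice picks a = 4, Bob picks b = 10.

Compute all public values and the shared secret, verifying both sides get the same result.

Step 1: A = g^a mod p = 15^4 mod 19 = 9.
Step 2: B = g^b mod p = 15^10 mod 19 = 4.
Step 3: Alice computes s = B^a mod p = 4^4 mod 19 = 9.
Step 4: Bob computes s = A^b mod p = 9^10 mod 19 = 9.
Both sides agree: shared secret = 9.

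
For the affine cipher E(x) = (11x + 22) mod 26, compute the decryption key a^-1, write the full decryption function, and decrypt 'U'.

Step 1: Find a^-1, the modular inverse of 11 mod 26.
Step 2: We need 11 * a^-1 = 1 (mod 26).
Step 3: 11 * 19 = 209 = 8 * 26 + 1, so a^-1 = 19.
Step 4: D(y) = 19(y - 22) mod 26.
Step 5: Apply to 'U' (y = 20): D(20) = 19 * (20 - 22) mod 26 = 19 * -2 mod 26 = 14 -> 'O'.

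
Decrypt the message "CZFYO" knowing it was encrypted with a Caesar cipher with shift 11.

Step 1: Reverse the shift by subtracting 11 from each letter position.
  C (position 2) -> position (2-11) mod 26 = 17 -> R
  Z (position 25) -> position (25-11) mod 26 = 14 -> O
  F (position 5) -> position (5-11) mod 26 = 20 -> U
  Y (position 24) -> position (24-11) mod 26 = 13 -> N
  O (position 14) -> position (14-11) mod 26 = 3 -> D
Decrypted message: ROUND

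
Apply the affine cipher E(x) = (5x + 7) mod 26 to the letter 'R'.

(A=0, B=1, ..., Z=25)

Step 1: Convert 'R' to number: x = 17.
Step 2: E(17) = (5 * 17 + 7) mod 26 = 92 mod 26 = 14.
Step 3: Convert 14 back to letter: O.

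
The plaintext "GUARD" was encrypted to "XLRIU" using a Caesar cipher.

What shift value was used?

Step 1: Compare first letters: G (position 6) -> X (position 23).
Step 2: Shift = (23 - 6) mod 26 = 17.
The shift value is 17.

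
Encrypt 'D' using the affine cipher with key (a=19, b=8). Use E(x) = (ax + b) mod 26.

Step 1: Convert 'D' to number: x = 3.
Step 2: E(3) = (19 * 3 + 8) mod 26 = 65 mod 26 = 13.
Step 3: Convert 13 back to letter: N.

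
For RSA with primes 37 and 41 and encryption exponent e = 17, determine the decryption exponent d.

Step 1: n = 37 * 41 = 1517.
Step 2: phi(n) = 36 * 40 = 1440.
Step 3: Find d such that 17 * d = 1 (mod 1440).
Step 4: d = 17^(-1) mod 1440 = 593.
Verification: 17 * 593 = 10081 = 7 * 1440 + 1.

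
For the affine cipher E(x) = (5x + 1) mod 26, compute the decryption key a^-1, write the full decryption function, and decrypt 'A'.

Step 1: Find a^-1, the modular inverse of 5 mod 26.
Step 2: We need 5 * a^-1 = 1 (mod 26).
Step 3: 5 * 21 = 105 = 4 * 26 + 1, so a^-1 = 21.
Step 4: D(y) = 21(y - 1) mod 26.
Step 5: Apply to 'A' (y = 0): D(0) = 21 * (0 - 1) mod 26 = 21 * -1 mod 26 = 5 -> 'F'.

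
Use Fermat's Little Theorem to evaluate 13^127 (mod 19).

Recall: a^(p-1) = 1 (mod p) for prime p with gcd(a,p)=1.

Step 1: Since 19 is prime, by Fermat's Little Theorem: 13^18 = 1 (mod 19).
Step 2: Reduce exponent: 127 mod 18 = 1.
Step 3: So 13^127 = 13^1 (mod 19).
Step 4: 13^1 mod 19 = 13.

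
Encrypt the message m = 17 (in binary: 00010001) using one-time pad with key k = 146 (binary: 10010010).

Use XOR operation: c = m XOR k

Step 1: Write out the XOR operation bit by bit:
  Message: 00010001
  Key:     10010010
  XOR:     10000011
Step 2: Convert to decimal: 10000011 = 131.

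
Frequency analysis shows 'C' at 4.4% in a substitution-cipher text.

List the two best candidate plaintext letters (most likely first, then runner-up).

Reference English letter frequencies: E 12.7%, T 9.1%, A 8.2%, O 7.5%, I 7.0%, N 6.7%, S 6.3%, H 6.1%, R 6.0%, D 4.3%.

Step 1: Observed frequency of 'C' is 4.4%.
Step 2: Compute distances to each reference frequency and sort:
  D (4.3%): difference = 0.1% <-- BEST
  R (6.0%): difference = 1.6% <-- RUNNER-UP
  H (6.1%): difference = 1.7%
  S (6.3%): difference = 1.9%
  N (6.7%): difference = 2.3%
Step 3: Most likely is 'D' (4.3%, diff 0.1%); second most likely is 'R' (6.0%, diff 1.6%).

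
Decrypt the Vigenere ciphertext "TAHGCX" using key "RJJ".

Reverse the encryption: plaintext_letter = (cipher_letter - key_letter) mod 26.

Step 1: Extend key: RJJRJJ
Step 2: Decrypt each letter (c - k) mod 26:
  T(19) - R(17) = (19-17) mod 26 = 2 = C
  A(0) - J(9) = (0-9) mod 26 = 17 = R
  H(7) - J(9) = (7-9) mod 26 = 24 = Y
  G(6) - R(17) = (6-17) mod 26 = 15 = P
  C(2) - J(9) = (2-9) mod 26 = 19 = T
  X(23) - J(9) = (23-9) mod 26 = 14 = O
Plaintext: CRYPTO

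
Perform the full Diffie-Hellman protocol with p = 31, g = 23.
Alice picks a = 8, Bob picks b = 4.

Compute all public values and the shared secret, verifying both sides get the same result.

Step 1: A = g^a mod p = 23^8 mod 31 = 16.
Step 2: B = g^b mod p = 23^4 mod 31 = 4.
Step 3: Alice computes s = B^a mod p = 4^8 mod 31 = 2.
Step 4: Bob computes s = A^b mod p = 16^4 mod 31 = 2.
Both sides agree: shared secret = 2.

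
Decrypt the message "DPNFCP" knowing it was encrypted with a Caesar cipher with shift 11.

Step 1: Reverse the shift by subtracting 11 from each letter position.
  D (position 3) -> position (3-11) mod 26 = 18 -> S
  P (position 15) -> position (15-11) mod 26 = 4 -> E
  N (position 13) -> position (13-11) mod 26 = 2 -> C
  F (position 5) -> position (5-11) mod 26 = 20 -> U
  C (position 2) -> position (2-11) mod 26 = 17 -> R
  P (position 15) -> position (15-11) mod 26 = 4 -> E
Decrypted message: SECURE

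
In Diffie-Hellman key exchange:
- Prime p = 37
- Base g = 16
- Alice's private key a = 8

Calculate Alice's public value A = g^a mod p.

Step 1: A = g^a mod p = 16^8 mod 37.
  16^1 mod 37 = 16
  16^2 mod 37 = (16 * 16) mod 37 = 34
  16^3 mod 37 = (34 * 16) mod 37 = 26
  16^4 mod 37 = (26 * 16) mod 37 = 9
  16^5 mod 37 = (9 * 16) mod 37 = 33
  16^6 mod 37 = (33 * 16) mod 37 = 10
  16^7 mod 37 = (10 * 16) mod 37 = 12
  16^8 mod 37 = (12 * 16) mod 37 = 7
Result: A = 7.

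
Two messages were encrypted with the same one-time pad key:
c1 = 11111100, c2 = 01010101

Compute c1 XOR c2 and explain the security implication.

Step 1: c1 XOR c2 = (m1 XOR k) XOR (m2 XOR k).
Step 2: By XOR associativity/commutativity: = m1 XOR m2 XOR k XOR k = m1 XOR m2.
Step 3: 11111100 XOR 01010101 = 10101001 = 169.
Step 4: The key cancels out! An attacker learns m1 XOR m2 = 169, revealing the relationship between plaintexts.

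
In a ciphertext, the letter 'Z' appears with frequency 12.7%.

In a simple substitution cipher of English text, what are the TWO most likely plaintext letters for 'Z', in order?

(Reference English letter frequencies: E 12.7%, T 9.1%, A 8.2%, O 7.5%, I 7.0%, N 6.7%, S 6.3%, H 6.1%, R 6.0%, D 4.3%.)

Step 1: Observed frequency of 'Z' is 12.7%.
Step 2: Compute distances to each reference frequency and sort:
  E (12.7%): difference = 0.0% <-- BEST
  T (9.1%): difference = 3.6% <-- RUNNER-UP
  A (8.2%): difference = 4.5%
  O (7.5%): difference = 5.2%
  I (7.0%): difference = 5.7%
Step 3: Most likely is 'E' (12.7%, diff 0.0%); second most likely is 'T' (9.1%, diff 3.6%).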